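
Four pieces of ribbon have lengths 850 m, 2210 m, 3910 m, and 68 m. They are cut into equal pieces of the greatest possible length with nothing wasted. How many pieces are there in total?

207

Piece length = gcd(850, 2210, 3910, 68).
850 = 2 × 5^2 × 17
2210 = 2 × 5 × 13 × 17
3910 = 2 × 5 × 17 × 23
68 = 2^2 × 17
gcd(850, 2210, 3910, 68) = 2 × 17 = 34.
Total pieces = 850/34 + 2210/34 + 3910/34 + 68/34 = 25 + 65 + 115 + 2 = 207.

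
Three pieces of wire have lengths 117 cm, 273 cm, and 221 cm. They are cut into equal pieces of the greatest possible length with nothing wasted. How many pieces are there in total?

Piece length = gcd(117, 273, 221).
117 = 3^2 × 13
273 = 3 × 7 × 13
221 = 13 × 17
gcd(117, 273, 221) = 13.
Total pieces = 117/13 + 273/13 + 221/13 = 9 + 21 + 17 = 47.

47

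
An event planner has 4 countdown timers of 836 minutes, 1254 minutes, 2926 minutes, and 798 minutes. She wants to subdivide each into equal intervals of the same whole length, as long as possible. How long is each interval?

38 minutes

The interval must divide each timer length; the longest such is the gcd.
836 = 2^2 × 11 × 19
1254 = 2 × 3 × 11 × 19
2926 = 2 × 7 × 11 × 19
798 = 2 × 3 × 7 × 19
gcd(836, 1254, 2926, 798) = 2 × 19 = 38.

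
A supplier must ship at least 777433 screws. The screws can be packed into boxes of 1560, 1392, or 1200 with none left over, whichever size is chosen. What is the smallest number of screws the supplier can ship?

904800

The number of screws must be a common multiple of 1560, 1392, and 1200, so a multiple of their LCM.
1560 = 2^3 × 3 × 5 × 13
1392 = 2^4 × 3 × 29
1200 = 2^4 × 3 × 5^2
LCM(1560, 1392, 1200) = 2^4 × 3 × 5^2 × 13 × 29 = 452400.
Smallest multiple of 452400 that is ≥ 777433: ⌈777433/452400⌉ × 452400 = 2 × 452400 = 904800.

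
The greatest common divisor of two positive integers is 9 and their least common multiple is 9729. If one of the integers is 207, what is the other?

For two integers, gcd × lcm = product, so the other is (9 × 9729) / 207 = 87561 / 207 = 423.

423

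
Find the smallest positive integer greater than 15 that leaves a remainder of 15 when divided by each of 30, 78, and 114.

7425

N − 15 must be a common multiple of 30, 78, and 114.
30 = 2 × 3 × 5
78 = 2 × 3 × 13
114 = 2 × 3 × 19
LCM(30, 78, 114) = 2 × 3 × 5 × 13 × 19 = 7410.
Smallest N > 15 is LCM + 15 = 7410 + 15 = 7425.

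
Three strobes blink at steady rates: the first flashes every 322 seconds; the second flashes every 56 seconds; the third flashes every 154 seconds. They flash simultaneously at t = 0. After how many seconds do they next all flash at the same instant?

14168 seconds

The first simultaneous occurrence is after LCM of the individual periods.
322 = 2 × 7 × 23
56 = 2^3 × 7
154 = 2 × 7 × 11
LCM(322, 56, 154) = 2^3 × 7 × 11 × 23 = 14168.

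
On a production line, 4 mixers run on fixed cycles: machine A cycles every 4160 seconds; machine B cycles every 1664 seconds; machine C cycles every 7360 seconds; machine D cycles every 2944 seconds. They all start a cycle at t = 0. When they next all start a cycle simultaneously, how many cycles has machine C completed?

26 cycles

All finish a whole number of cycles simultaneously at t = LCM of the periods.
4160 = 2^6 × 5 × 13
1664 = 2^7 × 13
7360 = 2^6 × 5 × 23
2944 = 2^7 × 23
LCM(4160, 1664, 7360, 2944) = 2^7 × 5 × 13 × 23 = 191360.
Cycles for period 7360: 191360 / 7360 = 26.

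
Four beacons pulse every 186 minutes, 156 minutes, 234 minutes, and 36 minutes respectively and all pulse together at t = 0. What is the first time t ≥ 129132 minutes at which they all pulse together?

Joint pulses occur at multiples of LCM(186, 156, 234, 36).
186 = 2 × 3 × 31
156 = 2^2 × 3 × 13
234 = 2 × 3^2 × 13
36 = 2^2 × 3^2
LCM(186, 156, 234, 36) = 2^2 × 3^2 × 13 × 31 = 14508.
Smallest multiple of 14508 that is ≥ 129132: ⌈129132/14508⌉ × 14508 = 9 × 14508 = 130572.

130572 minutes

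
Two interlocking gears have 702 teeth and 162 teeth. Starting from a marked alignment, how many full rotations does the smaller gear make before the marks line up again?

13 rotations

All finish a whole number of cycles simultaneously at t = LCM of the periods.
702 = 2 × 3^3 × 13
162 = 2 × 3^4
LCM(702, 162) = 2 × 3^4 × 13 = 2106.
Rotations for period 162: 2106 / 162 = 13.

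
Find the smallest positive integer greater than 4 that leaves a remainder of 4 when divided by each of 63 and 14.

130

N − 4 must be a common multiple of 63 and 14.
63 = 3^2 × 7
14 = 2 × 7
LCM(63, 14) = 2 × 3^2 × 7 = 126.
Smallest N > 4 is LCM + 4 = 126 + 4 = 130.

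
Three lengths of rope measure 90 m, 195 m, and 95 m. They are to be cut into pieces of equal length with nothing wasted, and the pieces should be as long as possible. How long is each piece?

Each piece length must divide every original length, so the longest possible is gcd(90, 195, 95).
90 = 2 × 3^2 × 5
195 = 3 × 5 × 13
95 = 5 × 19
gcd(90, 195, 95) = 5.

5 m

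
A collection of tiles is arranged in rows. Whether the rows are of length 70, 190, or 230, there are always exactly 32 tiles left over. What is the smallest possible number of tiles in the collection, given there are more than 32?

N − 32 must be a common multiple of 70, 190, and 230.
70 = 2 × 5 × 7
190 = 2 × 5 × 19
230 = 2 × 5 × 23
LCM(70, 190, 230) = 2 × 5 × 7 × 19 × 23 = 30590.
Smallest N > 32 is LCM + 32 = 30590 + 32 = 30622.

30622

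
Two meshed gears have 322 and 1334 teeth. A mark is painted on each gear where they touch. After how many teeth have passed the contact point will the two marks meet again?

They coincide at every common multiple of the periods; the first is the LCM.
322 = 2 × 7 × 23
1334 = 2 × 23 × 29
LCM(322, 1334) = 2 × 7 × 23 × 29 = 9338.

9338 teeth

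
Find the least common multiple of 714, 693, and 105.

117810

714 = 2 × 3 × 7 × 17
693 = 3^2 × 7 × 11
105 = 3 × 5 × 7
LCM(714, 693, 105) = 2 × 3^2 × 5 × 7 × 11 × 17 = 117810.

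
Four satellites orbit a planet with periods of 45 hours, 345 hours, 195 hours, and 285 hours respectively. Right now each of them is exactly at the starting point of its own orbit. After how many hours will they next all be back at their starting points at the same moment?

The first simultaneous occurrence is after LCM of the individual periods.
45 = 3^2 × 5
345 = 3 × 5 × 23
195 = 3 × 5 × 13
285 = 3 × 5 × 19
LCM(45, 345, 195, 285) = 3^2 × 5 × 13 × 19 × 23 = 255645.

255645 hours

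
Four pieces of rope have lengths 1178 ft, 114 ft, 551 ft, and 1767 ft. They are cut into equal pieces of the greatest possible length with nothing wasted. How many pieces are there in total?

190

Piece length = gcd(1178, 114, 551, 1767).
1178 = 2 × 19 × 31
114 = 2 × 3 × 19
551 = 19 × 29
1767 = 3 × 19 × 31
gcd(1178, 114, 551, 1767) = 19.
Total pieces = 1178/19 + 114/19 + 551/19 + 1767/19 = 62 + 6 + 29 + 93 = 190.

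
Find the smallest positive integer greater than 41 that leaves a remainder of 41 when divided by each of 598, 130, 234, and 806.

834251

N − 41 must be a common multiple of 598, 130, 234, and 806.
598 = 2 × 13 × 23
130 = 2 × 5 × 13
234 = 2 × 3^2 × 13
806 = 2 × 13 × 31
LCM(598, 130, 234, 806) = 2 × 3^2 × 5 × 13 × 23 × 31 = 834210.
Smallest N > 41 is LCM + 41 = 834210 + 41 = 834251.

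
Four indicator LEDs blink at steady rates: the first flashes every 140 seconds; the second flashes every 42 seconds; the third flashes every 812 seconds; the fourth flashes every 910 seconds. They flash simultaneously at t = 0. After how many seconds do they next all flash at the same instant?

158340 seconds

The first simultaneous occurrence is after LCM of the individual periods.
140 = 2^2 × 5 × 7
42 = 2 × 3 × 7
812 = 2^2 × 7 × 29
910 = 2 × 5 × 7 × 13
LCM(140, 42, 812, 910) = 2^2 × 3 × 5 × 7 × 13 × 29 = 158340.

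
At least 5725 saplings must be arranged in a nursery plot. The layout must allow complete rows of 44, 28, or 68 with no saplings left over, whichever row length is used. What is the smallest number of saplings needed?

The number of saplings must be a common multiple of 44, 28, and 68, so a multiple of their LCM.
44 = 2^2 × 11
28 = 2^2 × 7
68 = 2^2 × 17
LCM(44, 28, 68) = 2^2 × 7 × 11 × 17 = 5236.
Smallest multiple of 5236 that is ≥ 5725: ⌈5725/5236⌉ × 5236 = 2 × 5236 = 10472.

10472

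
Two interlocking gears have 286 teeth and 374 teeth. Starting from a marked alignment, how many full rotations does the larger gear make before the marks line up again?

All finish a whole number of cycles simultaneously at t = LCM of the periods.
286 = 2 × 11 × 13
374 = 2 × 11 × 17
LCM(286, 374) = 2 × 11 × 13 × 17 = 4862.
Rotations for period 374: 4862 / 374 = 13.

13 rotations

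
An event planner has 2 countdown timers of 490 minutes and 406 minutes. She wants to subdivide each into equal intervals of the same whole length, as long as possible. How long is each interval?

14 minutes

By the Euclidean algorithm:
490 = 1 × 406 + 84
406 = 4 × 84 + 70
84 = 1 × 70 + 14
70 = 5 × 14 + 0
gcd(490, 406) = 14.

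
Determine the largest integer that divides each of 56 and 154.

56 = 2^3 × 7
154 = 2 × 7 × 11
gcd(56, 154) = 2 × 7 = 14.

14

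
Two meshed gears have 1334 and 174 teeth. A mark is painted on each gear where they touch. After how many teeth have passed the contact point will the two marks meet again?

4002 teeth

They coincide at every common multiple of the periods; the first is the LCM.
1334 = 2 × 23 × 29
174 = 2 × 3 × 29
LCM(1334, 174) = 2 × 3 × 23 × 29 = 4002.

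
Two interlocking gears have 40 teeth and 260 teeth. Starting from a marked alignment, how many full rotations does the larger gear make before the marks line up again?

All finish a whole number of cycles simultaneously at t = LCM of the periods.
40 = 2^3 × 5
260 = 2^2 × 5 × 13
LCM(40, 260) = 2^3 × 5 × 13 = 520.
Rotations for period 260: 520 / 260 = 2.

2 rotations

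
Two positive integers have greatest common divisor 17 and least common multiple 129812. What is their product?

For any two positive integers, gcd × lcm = product = 17 × 129812 = 2206804.

2206804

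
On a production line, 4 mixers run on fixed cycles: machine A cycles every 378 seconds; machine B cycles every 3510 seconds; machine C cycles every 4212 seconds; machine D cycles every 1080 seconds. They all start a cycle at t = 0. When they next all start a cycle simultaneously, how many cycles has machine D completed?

273 cycles

All finish a whole number of cycles simultaneously at t = LCM of the periods.
378 = 2 × 3^3 × 7
3510 = 2 × 3^3 × 5 × 13
4212 = 2^2 × 3^4 × 13
1080 = 2^3 × 3^3 × 5
LCM(378, 3510, 4212, 1080) = 2^3 × 3^4 × 5 × 7 × 13 = 294840.
Cycles for period 1080: 294840 / 1080 = 273.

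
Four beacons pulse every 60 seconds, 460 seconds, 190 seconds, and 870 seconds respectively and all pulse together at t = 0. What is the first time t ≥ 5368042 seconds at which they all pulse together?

6083040 seconds

Joint pulses occur at multiples of LCM(60, 460, 190, 870).
60 = 2^2 × 3 × 5
460 = 2^2 × 5 × 23
190 = 2 × 5 × 19
870 = 2 × 3 × 5 × 29
LCM(60, 460, 190, 870) = 2^2 × 3 × 5 × 19 × 23 × 29 = 760380.
Smallest multiple of 760380 that is ≥ 5368042: ⌈5368042/760380⌉ × 760380 = 8 × 760380 = 6083040.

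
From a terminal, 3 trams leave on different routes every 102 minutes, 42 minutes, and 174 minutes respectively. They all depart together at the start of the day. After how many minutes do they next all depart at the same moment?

20706 minutes

We need the least common multiple of the intervals.
102 = 2 × 3 × 17
42 = 2 × 3 × 7
174 = 2 × 3 × 29
LCM(102, 42, 174) = 2 × 3 × 7 × 17 × 29 = 20706.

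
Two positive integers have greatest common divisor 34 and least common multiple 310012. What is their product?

10540408

For any two positive integers, gcd × lcm = product = 34 × 310012 = 10540408.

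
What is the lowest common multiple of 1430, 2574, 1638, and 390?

90090

1430 = 2 × 5 × 11 × 13
2574 = 2 × 3^2 × 11 × 13
1638 = 2 × 3^2 × 7 × 13
390 = 2 × 3 × 5 × 13
LCM(1430, 2574, 1638, 390) = 2 × 3^2 × 5 × 7 × 11 × 13 = 90090.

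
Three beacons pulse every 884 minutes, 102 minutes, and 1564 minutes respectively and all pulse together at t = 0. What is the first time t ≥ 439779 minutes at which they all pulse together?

487968 minutes

Joint pulses occur at multiples of LCM(884, 102, 1564).
884 = 2^2 × 13 × 17
102 = 2 × 3 × 17
1564 = 2^2 × 17 × 23
LCM(884, 102, 1564) = 2^2 × 3 × 13 × 17 × 23 = 60996.
Smallest multiple of 60996 that is ≥ 439779: ⌈439779/60996⌉ × 60996 = 8 × 60996 = 487968.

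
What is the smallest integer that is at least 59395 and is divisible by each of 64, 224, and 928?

64960

The integer must be a common multiple of 64, 224, and 928, so a multiple of their LCM.
64 = 2^6
224 = 2^5 × 7
928 = 2^5 × 29
LCM(64, 224, 928) = 2^6 × 7 × 29 = 12992.
Smallest multiple of 12992 that is ≥ 59395: ⌈59395/12992⌉ × 12992 = 5 × 12992 = 64960.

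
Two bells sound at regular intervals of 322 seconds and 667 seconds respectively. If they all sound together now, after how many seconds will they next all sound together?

9338 seconds

They coincide at every common multiple of the periods; the first is the LCM.
322 = 2 × 7 × 23
667 = 23 × 29
LCM(322, 667) = 2 × 7 × 23 × 29 = 9338.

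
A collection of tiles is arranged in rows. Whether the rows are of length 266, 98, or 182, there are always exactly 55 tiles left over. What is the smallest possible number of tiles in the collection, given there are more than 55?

N − 55 must be a common multiple of 266, 98, and 182.
266 = 2 × 7 × 19
98 = 2 × 7^2
182 = 2 × 7 × 13
LCM(266, 98, 182) = 2 × 7^2 × 13 × 19 = 24206.
Smallest N > 55 is LCM + 55 = 24206 + 55 = 24261.

24261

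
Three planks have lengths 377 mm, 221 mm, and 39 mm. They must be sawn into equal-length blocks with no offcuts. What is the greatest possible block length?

13 mm

This is the greatest common divisor of 377, 221, and 39.
377 = 13 × 29
221 = 13 × 17
39 = 3 × 13
gcd(377, 221, 39) = 13.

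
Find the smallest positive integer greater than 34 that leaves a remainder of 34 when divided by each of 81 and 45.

N − 34 must be a common multiple of 81 and 45.
81 = 3^4
45 = 3^2 × 5
LCM(81, 45) = 3^4 × 5 = 405.
Smallest N > 34 is LCM + 34 = 405 + 34 = 439.

439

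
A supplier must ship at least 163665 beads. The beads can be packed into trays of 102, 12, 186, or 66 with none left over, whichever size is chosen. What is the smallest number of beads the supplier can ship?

The number of beads must be a common multiple of 102, 12, 186, and 66, so a multiple of their LCM.
102 = 2 × 3 × 17
12 = 2^2 × 3
186 = 2 × 3 × 31
66 = 2 × 3 × 11
LCM(102, 12, 186, 66) = 2^2 × 3 × 11 × 17 × 31 = 69564.
Smallest multiple of 69564 that is ≥ 163665: ⌈163665/69564⌉ × 69564 = 3 × 69564 = 208692.

208692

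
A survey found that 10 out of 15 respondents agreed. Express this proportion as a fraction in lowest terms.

10 = 2 × 5
15 = 3 × 5
gcd(10, 15) = 5.
Divide numerator and denominator by 5: 10/15 = 2/3.

2/3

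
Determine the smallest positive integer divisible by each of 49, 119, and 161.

49 = 7^2
119 = 7 × 17
161 = 7 × 23
LCM(49, 119, 161) = 7^2 × 17 × 23 = 19159.

19159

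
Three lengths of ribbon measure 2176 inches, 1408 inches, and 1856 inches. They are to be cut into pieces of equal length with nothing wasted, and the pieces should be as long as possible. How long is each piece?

Each piece length must divide every original length, so the longest possible is gcd(2176, 1408, 1856).
2176 = 2^7 × 17
1408 = 2^7 × 11
1856 = 2^6 × 29
gcd(2176, 1408, 1856) = 2^6 = 64.

64 inches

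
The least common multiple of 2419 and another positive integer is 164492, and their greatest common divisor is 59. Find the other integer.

gcd × lcm = product of the two integers, so the other integer is (59 × 164492) / 2419 = 4012.

4012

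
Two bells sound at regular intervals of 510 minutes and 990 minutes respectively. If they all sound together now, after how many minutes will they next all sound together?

We need the least common multiple of the intervals.
510 = 2 × 3 × 5 × 17
990 = 2 × 3^2 × 5 × 11
LCM(510, 990) = 2 × 3^2 × 5 × 11 × 17 = 16830.

16830 minutes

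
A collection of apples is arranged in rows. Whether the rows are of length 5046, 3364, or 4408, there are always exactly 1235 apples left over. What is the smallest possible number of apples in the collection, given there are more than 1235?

384731

N − 1235 must be a common multiple of 5046, 3364, and 4408.
5046 = 2 × 3 × 29^2
3364 = 2^2 × 29^2
4408 = 2^3 × 19 × 29
LCM(5046, 3364, 4408) = 2^3 × 3 × 19 × 29^2 = 383496.
Smallest N > 1235 is LCM + 1235 = 383496 + 1235 = 384731.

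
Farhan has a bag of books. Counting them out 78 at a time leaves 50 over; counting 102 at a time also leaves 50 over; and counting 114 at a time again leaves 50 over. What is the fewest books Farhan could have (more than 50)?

25244

N − 50 must be a common multiple of 78, 102, and 114.
78 = 2 × 3 × 13
102 = 2 × 3 × 17
114 = 2 × 3 × 19
LCM(78, 102, 114) = 2 × 3 × 13 × 17 × 19 = 25194.
Smallest N > 50 is LCM + 50 = 25194 + 50 = 25244.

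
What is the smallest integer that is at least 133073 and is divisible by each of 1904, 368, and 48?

The integer must be a common multiple of 1904, 368, and 48, so a multiple of their LCM.
1904 = 2^4 × 7 × 17
368 = 2^4 × 23
48 = 2^4 × 3
LCM(1904, 368, 48) = 2^4 × 3 × 7 × 17 × 23 = 131376.
Smallest multiple of 131376 that is ≥ 133073: ⌈133073/131376⌉ × 131376 = 2 × 131376 = 262752.

262752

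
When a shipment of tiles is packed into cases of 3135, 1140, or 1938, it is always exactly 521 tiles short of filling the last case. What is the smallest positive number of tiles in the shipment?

Being 521 short of a full case of size k means N ≡ −521 (mod k), i.e. N + 521 is a multiple of each size.
3135 = 3 × 5 × 11 × 19
1140 = 2^2 × 3 × 5 × 19
1938 = 2 × 3 × 17 × 19
LCM(3135, 1140, 1938) = 2^2 × 3 × 5 × 11 × 17 × 19 = 213180.
Smallest positive N is 213180 − 521 = 212659.

212659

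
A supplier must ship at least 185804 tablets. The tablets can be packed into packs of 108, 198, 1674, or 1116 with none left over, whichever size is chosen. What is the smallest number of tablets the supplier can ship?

220968

The number of tablets must be a common multiple of 108, 198, 1674, and 1116, so a multiple of their LCM.
108 = 2^2 × 3^3
198 = 2 × 3^2 × 11
1674 = 2 × 3^3 × 31
1116 = 2^2 × 3^2 × 31
LCM(108, 198, 1674, 1116) = 2^2 × 3^3 × 11 × 31 = 36828.
Smallest multiple of 36828 that is ≥ 185804: ⌈185804/36828⌉ × 36828 = 6 × 36828 = 220968.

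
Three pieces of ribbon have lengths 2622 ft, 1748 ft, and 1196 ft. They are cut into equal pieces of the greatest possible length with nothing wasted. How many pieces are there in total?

Piece length = gcd(2622, 1748, 1196).
2622 = 2 × 3 × 19 × 23
1748 = 2^2 × 19 × 23
1196 = 2^2 × 13 × 23
gcd(2622, 1748, 1196) = 2 × 23 = 46.
Total pieces = 2622/46 + 1748/46 + 1196/46 = 57 + 38 + 26 = 121.

121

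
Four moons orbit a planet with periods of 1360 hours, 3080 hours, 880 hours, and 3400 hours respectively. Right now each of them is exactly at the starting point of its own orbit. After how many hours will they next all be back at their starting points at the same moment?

We need the least common multiple of the intervals.
1360 = 2^4 × 5 × 17
3080 = 2^3 × 5 × 7 × 11
880 = 2^4 × 5 × 11
3400 = 2^3 × 5^2 × 17
LCM(1360, 3080, 880, 3400) = 2^4 × 5^2 × 7 × 11 × 17 = 523600.

523600 hours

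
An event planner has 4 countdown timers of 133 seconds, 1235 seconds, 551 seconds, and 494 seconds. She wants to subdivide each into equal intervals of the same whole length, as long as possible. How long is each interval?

The interval must divide each timer length; the longest such is the gcd.
133 = 7 × 19
1235 = 5 × 13 × 19
551 = 19 × 29
494 = 2 × 13 × 19
gcd(133, 1235, 551, 494) = 19.

19 seconds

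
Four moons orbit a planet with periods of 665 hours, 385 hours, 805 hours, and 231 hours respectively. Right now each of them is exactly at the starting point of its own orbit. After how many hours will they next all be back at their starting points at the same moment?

They coincide at every common multiple of the periods; the first is the LCM.
665 = 5 × 7 × 19
385 = 5 × 7 × 11
805 = 5 × 7 × 23
231 = 3 × 7 × 11
LCM(665, 385, 805, 231) = 3 × 5 × 7 × 11 × 19 × 23 = 504735.

504735 hours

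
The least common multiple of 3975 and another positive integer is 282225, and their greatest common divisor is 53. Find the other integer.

3763

gcd × lcm = product of the two integers, so the other integer is (53 × 282225) / 3975 = 3763.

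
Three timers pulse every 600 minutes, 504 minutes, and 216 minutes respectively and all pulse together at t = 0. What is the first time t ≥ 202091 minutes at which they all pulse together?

226800 minutes

Joint pulses occur at multiples of LCM(600, 504, 216).
600 = 2^3 × 3 × 5^2
504 = 2^3 × 3^2 × 7
216 = 2^3 × 3^3
LCM(600, 504, 216) = 2^3 × 3^3 × 5^2 × 7 = 37800.
Smallest multiple of 37800 that is ≥ 202091: ⌈202091/37800⌉ × 37800 = 6 × 37800 = 226800.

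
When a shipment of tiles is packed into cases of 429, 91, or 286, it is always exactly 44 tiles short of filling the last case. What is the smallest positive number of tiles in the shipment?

5962

Being 44 short of a full case of size k means N ≡ −44 (mod k), i.e. N + 44 is a multiple of each size.
429 = 3 × 11 × 13
91 = 7 × 13
286 = 2 × 11 × 13
LCM(429, 91, 286) = 2 × 3 × 7 × 11 × 13 = 6006.
Smallest positive N is 6006 − 44 = 5962.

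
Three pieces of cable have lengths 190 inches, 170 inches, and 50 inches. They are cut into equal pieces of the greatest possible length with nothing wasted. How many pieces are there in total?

Piece length = gcd(190, 170, 50).
190 = 2 × 5 × 19
170 = 2 × 5 × 17
50 = 2 × 5^2
gcd(190, 170, 50) = 2 × 5 = 10.
Total pieces = 190/10 + 170/10 + 50/10 = 19 + 17 + 5 = 41.

41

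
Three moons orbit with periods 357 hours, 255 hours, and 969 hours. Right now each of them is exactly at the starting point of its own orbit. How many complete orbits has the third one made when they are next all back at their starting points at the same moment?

The first common completion time is the LCM of the periods.
357 = 3 × 7 × 17
255 = 3 × 5 × 17
969 = 3 × 17 × 19
LCM(357, 255, 969) = 3 × 5 × 7 × 17 × 19 = 33915.
Orbits for period 969: 33915 / 969 = 35.

35 orbits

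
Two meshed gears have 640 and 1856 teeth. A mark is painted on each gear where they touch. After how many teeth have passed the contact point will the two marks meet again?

18560 teeth

We need the least common multiple of the intervals.
640 = 2^7 × 5
1856 = 2^6 × 29
LCM(640, 1856) = 2^7 × 5 × 29 = 18560.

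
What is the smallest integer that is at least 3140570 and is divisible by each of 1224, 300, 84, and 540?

The integer must be a common multiple of 1224, 300, 84, and 540, so a multiple of their LCM.
1224 = 2^3 × 3^2 × 17
300 = 2^2 × 3 × 5^2
84 = 2^2 × 3 × 7
540 = 2^2 × 3^3 × 5
LCM(1224, 300, 84, 540) = 2^3 × 3^3 × 5^2 × 7 × 17 = 642600.
Smallest multiple of 642600 that is ≥ 3140570: ⌈3140570/642600⌉ × 642600 = 5 × 642600 = 3213000.

3213000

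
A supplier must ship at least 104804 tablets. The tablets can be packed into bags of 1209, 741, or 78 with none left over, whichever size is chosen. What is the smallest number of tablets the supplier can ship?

The number of tablets must be a common multiple of 1209, 741, and 78, so a multiple of their LCM.
1209 = 3 × 13 × 31
741 = 3 × 13 × 19
78 = 2 × 3 × 13
LCM(1209, 741, 78) = 2 × 3 × 13 × 19 × 31 = 45942.
Smallest multiple of 45942 that is ≥ 104804: ⌈104804/45942⌉ × 45942 = 3 × 45942 = 137826.

137826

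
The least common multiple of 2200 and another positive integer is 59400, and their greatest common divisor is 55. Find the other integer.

gcd × lcm = product of the two integers, so the other integer is (55 × 59400) / 2200 = 1485.

1485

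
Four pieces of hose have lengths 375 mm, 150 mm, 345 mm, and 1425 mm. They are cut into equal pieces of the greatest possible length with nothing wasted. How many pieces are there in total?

153

Piece length = gcd(375, 150, 345, 1425).
375 = 3 × 5^3
150 = 2 × 3 × 5^2
345 = 3 × 5 × 23
1425 = 3 × 5^2 × 19
gcd(375, 150, 345, 1425) = 3 × 5 = 15.
Total pieces = 375/15 + 150/15 + 345/15 + 1425/15 = 25 + 10 + 23 + 95 = 153.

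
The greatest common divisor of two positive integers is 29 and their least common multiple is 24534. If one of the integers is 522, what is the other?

1363

For two integers, gcd × lcm = product, so the other is (29 × 24534) / 522 = 711486 / 522 = 1363.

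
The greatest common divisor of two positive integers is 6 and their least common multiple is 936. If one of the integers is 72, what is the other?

78

For two integers, gcd × lcm = product, so the other is (6 × 936) / 72 = 5616 / 72 = 78.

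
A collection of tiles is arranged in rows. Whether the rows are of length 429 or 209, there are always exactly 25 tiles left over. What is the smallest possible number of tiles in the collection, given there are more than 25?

8176

N − 25 must be a common multiple of 429 and 209.
429 = 3 × 11 × 13
209 = 11 × 19
LCM(429, 209) = 3 × 11 × 13 × 19 = 8151.
Smallest N > 25 is LCM + 25 = 8151 + 25 = 8176.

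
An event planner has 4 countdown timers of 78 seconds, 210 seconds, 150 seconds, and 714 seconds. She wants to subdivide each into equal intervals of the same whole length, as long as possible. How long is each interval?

The interval must divide each timer length; the longest such is the gcd.
78 = 2 × 3 × 13
210 = 2 × 3 × 5 × 7
150 = 2 × 3 × 5^2
714 = 2 × 3 × 7 × 17
gcd(78, 210, 150, 714) = 2 × 3 = 6.

6 seconds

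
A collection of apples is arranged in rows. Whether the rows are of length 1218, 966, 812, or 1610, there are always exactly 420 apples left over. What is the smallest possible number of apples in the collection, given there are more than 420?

N − 420 must be a common multiple of 1218, 966, 812, and 1610.
1218 = 2 × 3 × 7 × 29
966 = 2 × 3 × 7 × 23
812 = 2^2 × 7 × 29
1610 = 2 × 5 × 7 × 23
LCM(1218, 966, 812, 1610) = 2^2 × 3 × 5 × 7 × 23 × 29 = 280140.
Smallest N > 420 is LCM + 420 = 280140 + 420 = 280560.

280560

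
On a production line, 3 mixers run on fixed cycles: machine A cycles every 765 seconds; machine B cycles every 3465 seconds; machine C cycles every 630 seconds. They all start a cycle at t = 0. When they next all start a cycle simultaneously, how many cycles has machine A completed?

154 cycles

They are all back at their starting positions together after one LCM of the periods.
765 = 3^2 × 5 × 17
3465 = 3^2 × 5 × 7 × 11
630 = 2 × 3^2 × 5 × 7
LCM(765, 3465, 630) = 2 × 3^2 × 5 × 7 × 11 × 17 = 117810.
Cycles for period 765: 117810 / 765 = 154.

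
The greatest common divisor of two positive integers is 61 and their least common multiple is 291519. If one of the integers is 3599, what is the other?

4941

For two integers, gcd × lcm = product, so the other is (61 × 291519) / 3599 = 17782659 / 3599 = 4941.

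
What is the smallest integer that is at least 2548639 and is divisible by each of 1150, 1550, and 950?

2709400

The integer must be a common multiple of 1150, 1550, and 950, so a multiple of their LCM.
1150 = 2 × 5^2 × 23
1550 = 2 × 5^2 × 31
950 = 2 × 5^2 × 19
LCM(1150, 1550, 950) = 2 × 5^2 × 19 × 23 × 31 = 677350.
Smallest multiple of 677350 that is ≥ 2548639: ⌈2548639/677350⌉ × 677350 = 4 × 677350 = 2709400.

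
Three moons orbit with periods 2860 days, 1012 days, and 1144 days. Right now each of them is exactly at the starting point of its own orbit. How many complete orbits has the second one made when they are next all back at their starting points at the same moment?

The first common completion time is the LCM of the periods.
2860 = 2^2 × 5 × 11 × 13
1012 = 2^2 × 11 × 23
1144 = 2^3 × 11 × 13
LCM(2860, 1012, 1144) = 2^3 × 5 × 11 × 13 × 23 = 131560.
Orbits for period 1012: 131560 / 1012 = 130.

130 orbits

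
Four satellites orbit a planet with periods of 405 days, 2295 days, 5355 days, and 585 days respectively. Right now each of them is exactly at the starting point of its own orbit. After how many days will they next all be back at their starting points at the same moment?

They coincide at every common multiple of the periods; the first is the LCM.
405 = 3^4 × 5
2295 = 3^3 × 5 × 17
5355 = 3^2 × 5 × 7 × 17
585 = 3^2 × 5 × 13
LCM(405, 2295, 5355, 585) = 3^4 × 5 × 7 × 13 × 17 = 626535.

626535 days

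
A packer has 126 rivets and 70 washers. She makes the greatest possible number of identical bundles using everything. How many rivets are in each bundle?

9

Number of bundles = gcd(126, 70).
126 = 2 × 3^2 × 7
70 = 2 × 5 × 7
gcd(126, 70) = 2 × 7 = 14.
rivets per bundle = 126 / 14 = 9.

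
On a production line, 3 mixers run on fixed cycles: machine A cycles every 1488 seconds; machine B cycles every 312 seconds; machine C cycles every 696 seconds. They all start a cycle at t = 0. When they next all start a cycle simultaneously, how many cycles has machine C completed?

They are all back at their starting positions together after one LCM of the periods.
1488 = 2^4 × 3 × 31
312 = 2^3 × 3 × 13
696 = 2^3 × 3 × 29
LCM(1488, 312, 696) = 2^4 × 3 × 13 × 29 × 31 = 560976.
Cycles for period 696: 560976 / 696 = 806.

806 cycles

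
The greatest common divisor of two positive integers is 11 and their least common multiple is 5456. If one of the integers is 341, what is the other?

For two integers, gcd × lcm = product, so the other is (11 × 5456) / 341 = 60016 / 341 = 176.

176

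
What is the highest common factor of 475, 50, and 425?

475 = 5^2 × 19
50 = 2 × 5^2
425 = 5^2 × 17
gcd(475, 50, 425) = 5^2 = 25.

25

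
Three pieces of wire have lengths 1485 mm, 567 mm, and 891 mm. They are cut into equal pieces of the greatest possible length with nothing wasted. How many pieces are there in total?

Piece length = gcd(1485, 567, 891).
1485 = 3^3 × 5 × 11
567 = 3^4 × 7
891 = 3^4 × 11
gcd(1485, 567, 891) = 3^3 = 27.
Total pieces = 1485/27 + 567/27 + 891/27 = 55 + 21 + 33 = 109.

109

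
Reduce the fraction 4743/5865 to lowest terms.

4743 = 3^2 × 17 × 31
5865 = 3 × 5 × 17 × 23
gcd(4743, 5865) = 3 × 17 = 51.
Divide numerator and denominator by 51: 4743/5865 = 93/115.

93/115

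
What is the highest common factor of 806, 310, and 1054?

806 = 2 × 13 × 31
310 = 2 × 5 × 31
1054 = 2 × 17 × 31
gcd(806, 310, 1054) = 2 × 31 = 62.

62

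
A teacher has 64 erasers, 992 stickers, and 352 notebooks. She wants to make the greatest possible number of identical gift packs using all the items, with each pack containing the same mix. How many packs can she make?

32 packs

The pack count must divide each quantity, so the greatest is gcd(64, 992, 352).
64 = 2^6
992 = 2^5 × 31
352 = 2^5 × 11
gcd(64, 992, 352) = 2^5 = 32.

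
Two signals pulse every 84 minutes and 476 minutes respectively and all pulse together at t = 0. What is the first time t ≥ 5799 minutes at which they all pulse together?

Joint pulses occur at multiples of LCM(84, 476).
84 = 2^2 × 3 × 7
476 = 2^2 × 7 × 17
LCM(84, 476) = 2^2 × 3 × 7 × 17 = 1428.
Smallest multiple of 1428 that is ≥ 5799: ⌈5799/1428⌉ × 1428 = 5 × 1428 = 7140.

7140 minutes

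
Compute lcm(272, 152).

5168

272 = 2^4 × 17
152 = 2^3 × 19
LCM(272, 152) = 2^4 × 17 × 19 = 5168.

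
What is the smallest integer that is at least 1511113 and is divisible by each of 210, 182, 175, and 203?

The integer must be a common multiple of 210, 182, 175, and 203, so a multiple of their LCM.
210 = 2 × 3 × 5 × 7
182 = 2 × 7 × 13
175 = 5^2 × 7
203 = 7 × 29
LCM(210, 182, 175, 203) = 2 × 3 × 5^2 × 7 × 13 × 29 = 395850.
Smallest multiple of 395850 that is ≥ 1511113: ⌈1511113/395850⌉ × 395850 = 4 × 395850 = 1583400.

1583400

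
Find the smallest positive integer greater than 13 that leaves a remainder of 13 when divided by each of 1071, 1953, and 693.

N − 13 must be a common multiple of 1071, 1953, and 693.
1071 = 3^2 × 7 × 17
1953 = 3^2 × 7 × 31
693 = 3^2 × 7 × 11
LCM(1071, 1953, 693) = 3^2 × 7 × 11 × 17 × 31 = 365211.
Smallest N > 13 is LCM + 13 = 365211 + 13 = 365224.

365224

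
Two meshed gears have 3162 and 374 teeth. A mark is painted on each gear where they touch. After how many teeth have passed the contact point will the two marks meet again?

We need the least common multiple of the intervals.
3162 = 2 × 3 × 17 × 31
374 = 2 × 11 × 17
LCM(3162, 374) = 2 × 3 × 11 × 17 × 31 = 34782.

34782 teeth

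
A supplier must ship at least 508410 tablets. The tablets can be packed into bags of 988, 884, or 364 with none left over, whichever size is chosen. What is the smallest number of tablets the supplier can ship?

The number of tablets must be a common multiple of 988, 884, and 364, so a multiple of their LCM.
988 = 2^2 × 13 × 19
884 = 2^2 × 13 × 17
364 = 2^2 × 7 × 13
LCM(988, 884, 364) = 2^2 × 7 × 13 × 17 × 19 = 117572.
Smallest multiple of 117572 that is ≥ 508410: ⌈508410/117572⌉ × 117572 = 5 × 117572 = 587860.

587860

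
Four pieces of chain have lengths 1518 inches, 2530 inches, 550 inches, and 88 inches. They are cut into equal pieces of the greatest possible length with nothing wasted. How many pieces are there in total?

Piece length = gcd(1518, 2530, 550, 88).
1518 = 2 × 3 × 11 × 23
2530 = 2 × 5 × 11 × 23
550 = 2 × 5^2 × 11
88 = 2^3 × 11
gcd(1518, 2530, 550, 88) = 2 × 11 = 22.
Total pieces = 1518/22 + 2530/22 + 550/22 + 88/22 = 69 + 115 + 25 + 4 = 213.

213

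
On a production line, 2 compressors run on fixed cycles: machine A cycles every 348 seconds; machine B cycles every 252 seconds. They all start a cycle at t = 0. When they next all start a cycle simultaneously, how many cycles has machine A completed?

They are all back at their starting positions together after one LCM of the periods.
348 = 2^2 × 3 × 29
252 = 2^2 × 3^2 × 7
LCM(348, 252) = 2^2 × 3^2 × 7 × 29 = 7308.
Cycles for period 348: 7308 / 348 = 21.

21 cycles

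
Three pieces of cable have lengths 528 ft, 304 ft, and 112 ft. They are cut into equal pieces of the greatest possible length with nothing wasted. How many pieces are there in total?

59

Piece length = gcd(528, 304, 112).
528 = 2^4 × 3 × 11
304 = 2^4 × 19
112 = 2^4 × 7
gcd(528, 304, 112) = 2^4 = 16.
Total pieces = 528/16 + 304/16 + 112/16 = 33 + 19 + 7 = 59.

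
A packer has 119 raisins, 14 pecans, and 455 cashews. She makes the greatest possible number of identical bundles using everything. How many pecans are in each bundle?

2

Number of bundles = gcd(119, 14, 455).
119 = 7 × 17
14 = 2 × 7
455 = 5 × 7 × 13
gcd(119, 14, 455) = 7.
pecans per bundle = 14 / 7 = 2.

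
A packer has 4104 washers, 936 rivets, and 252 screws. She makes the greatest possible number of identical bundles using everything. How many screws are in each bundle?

7

Number of bundles = gcd(4104, 936, 252).
4104 = 2^3 × 3^3 × 19
936 = 2^3 × 3^2 × 13
252 = 2^2 × 3^2 × 7
gcd(4104, 936, 252) = 2^2 × 3^2 = 36.
screws per bundle = 252 / 36 = 7.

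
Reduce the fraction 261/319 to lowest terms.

261 = 3^2 × 29
319 = 11 × 29
gcd(261, 319) = 29.
Divide numerator and denominator by 29: 261/319 = 9/11.

9/11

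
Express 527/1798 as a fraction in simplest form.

527 = 17 × 31
1798 = 2 × 29 × 31
gcd(527, 1798) = 31.
Divide numerator and denominator by 31: 527/1798 = 17/58.

17/58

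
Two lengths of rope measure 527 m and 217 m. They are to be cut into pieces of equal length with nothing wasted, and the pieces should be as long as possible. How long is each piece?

The greatest length dividing all of 527 and 217 is their gcd.
527 = 17 × 31
217 = 7 × 31
gcd(527, 217) = 31.

31 m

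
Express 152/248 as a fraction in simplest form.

152 = 2^3 × 19
248 = 2^3 × 31
gcd(152, 248) = 2^3 = 8.
Divide numerator and denominator by 8: 152/248 = 19/31.

19/31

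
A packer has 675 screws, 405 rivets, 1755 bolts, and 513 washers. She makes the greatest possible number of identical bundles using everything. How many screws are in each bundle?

Number of bundles = gcd(675, 405, 1755, 513).
675 = 3^3 × 5^2
405 = 3^4 × 5
1755 = 3^3 × 5 × 13
513 = 3^3 × 19
gcd(675, 405, 1755, 513) = 3^3 = 27.
screws per bundle = 675 / 27 = 25.

25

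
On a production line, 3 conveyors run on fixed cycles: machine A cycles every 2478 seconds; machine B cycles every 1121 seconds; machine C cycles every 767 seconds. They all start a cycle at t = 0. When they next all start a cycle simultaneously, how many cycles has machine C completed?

All finish a whole number of cycles simultaneously at t = LCM of the periods.
2478 = 2 × 3 × 7 × 59
1121 = 19 × 59
767 = 13 × 59
LCM(2478, 1121, 767) = 2 × 3 × 7 × 13 × 19 × 59 = 612066.
Cycles for period 767: 612066 / 767 = 798.

798 cycles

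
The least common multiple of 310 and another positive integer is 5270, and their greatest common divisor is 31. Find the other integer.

527

gcd × lcm = product of the two integers, so the other integer is (31 × 5270) / 310 = 527.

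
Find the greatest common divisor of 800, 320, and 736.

800 = 2^5 × 5^2
320 = 2^6 × 5
736 = 2^5 × 23
gcd(800, 320, 736) = 2^5 = 32.

32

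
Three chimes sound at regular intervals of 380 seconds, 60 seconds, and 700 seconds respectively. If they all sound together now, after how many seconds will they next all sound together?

39900 seconds

The first simultaneous occurrence is after LCM of the individual periods.
380 = 2^2 × 5 × 19
60 = 2^2 × 3 × 5
700 = 2^2 × 5^2 × 7
LCM(380, 60, 700) = 2^2 × 3 × 5^2 × 7 × 19 = 39900.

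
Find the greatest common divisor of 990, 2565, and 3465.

990 = 2 × 3^2 × 5 × 11
2565 = 3^3 × 5 × 19
3465 = 3^2 × 5 × 7 × 11
gcd(990, 2565, 3465) = 3^2 × 5 = 45.

45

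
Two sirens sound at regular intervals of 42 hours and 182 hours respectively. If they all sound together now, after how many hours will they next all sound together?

The first simultaneous occurrence is after LCM of the individual periods.
42 = 2 × 3 × 7
182 = 2 × 7 × 13
LCM(42, 182) = 2 × 3 × 7 × 13 = 546.

546 hours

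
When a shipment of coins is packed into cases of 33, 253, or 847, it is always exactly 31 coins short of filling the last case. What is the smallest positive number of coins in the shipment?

58412

Being 31 short of a full case of size k means N ≡ −31 (mod k), i.e. N + 31 is a multiple of each size.
33 = 3 × 11
253 = 11 × 23
847 = 7 × 11^2
LCM(33, 253, 847) = 3 × 7 × 11^2 × 23 = 58443.
Smallest positive N is 58443 − 31 = 58412.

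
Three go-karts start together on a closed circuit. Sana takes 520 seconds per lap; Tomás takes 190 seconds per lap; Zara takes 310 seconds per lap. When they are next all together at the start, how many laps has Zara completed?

They are all back at their starting positions together after one LCM of the periods.
520 = 2^3 × 5 × 13
190 = 2 × 5 × 19
310 = 2 × 5 × 31
LCM(520, 190, 310) = 2^3 × 5 × 13 × 19 × 31 = 306280.
Laps for period 310: 306280 / 310 = 988.

988 laps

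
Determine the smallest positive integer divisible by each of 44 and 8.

88

44 = 2^2 × 11
8 = 2^3
LCM(44, 8) = 2^3 × 11 = 88.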